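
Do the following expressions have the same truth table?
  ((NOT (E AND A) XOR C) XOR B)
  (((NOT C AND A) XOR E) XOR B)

No. Counterexample: with C=0, E=0, B=0, A=0, Expression 1 = 1 but Expression 2 = 0.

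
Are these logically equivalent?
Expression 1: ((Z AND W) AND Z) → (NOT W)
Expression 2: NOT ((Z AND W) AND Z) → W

No, Inverse is not equivalent to original (counterexample: Z=0, W=0, X=0)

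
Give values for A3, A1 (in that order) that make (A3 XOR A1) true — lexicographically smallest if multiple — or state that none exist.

A3=0, A1=1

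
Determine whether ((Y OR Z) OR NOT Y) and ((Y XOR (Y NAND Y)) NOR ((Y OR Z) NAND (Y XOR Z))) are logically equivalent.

No. Counterexample: with Z=0, Y=0, Expression 1 = 1 but Expression 2 = 0.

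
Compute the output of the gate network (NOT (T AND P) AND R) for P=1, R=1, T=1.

Substituting: (NOT (1 AND 1) AND 1)
= 0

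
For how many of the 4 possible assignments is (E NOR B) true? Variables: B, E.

Satisfying assignments: (0,0)
Count: 1 out of 4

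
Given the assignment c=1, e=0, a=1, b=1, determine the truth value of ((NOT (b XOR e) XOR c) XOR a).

Substituting: ((NOT (1 XOR 0) XOR 1) XOR 1)
= 0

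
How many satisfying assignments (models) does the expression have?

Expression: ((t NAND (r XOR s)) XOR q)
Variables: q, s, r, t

Satisfying assignments: (0,0,0,0), (0,0,0,1), (0,0,1,0), (0,1,0,0), (0,1,1,0), (0,1,1,1), (1,0,1,1), (1,1,0,1)
Count: 8 out of 16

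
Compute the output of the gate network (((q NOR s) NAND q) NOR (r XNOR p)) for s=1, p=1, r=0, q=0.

Substituting: (((0 NOR 1) NAND 0) NOR (0 XNOR 1))
= 0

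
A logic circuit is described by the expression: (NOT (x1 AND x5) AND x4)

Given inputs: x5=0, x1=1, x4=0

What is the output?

Substituting: (NOT (1 AND 0) AND 0)
= 0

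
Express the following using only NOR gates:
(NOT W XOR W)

(((((W NOR W) NOR W) NOR ((W NOR W) NOR W)) NOR (((W NOR W) NOR W) NOR ((W NOR W) NOR W))) NOR (((((W NOR W) NOR (W NOR W)) NOR (W NOR W)) NOR (((W NOR W) NOR (W NOR W)) NOR (W NOR W))) NOR ((((W NOR W) NOR (W NOR W)) NOR (W NOR W)) NOR (((W NOR W) NOR (W NOR W)) NOR (W NOR W)))))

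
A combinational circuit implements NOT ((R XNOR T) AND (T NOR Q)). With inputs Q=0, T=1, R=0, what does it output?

Substituting: NOT ((0 XNOR 1) AND (1 NOR 0))
= 1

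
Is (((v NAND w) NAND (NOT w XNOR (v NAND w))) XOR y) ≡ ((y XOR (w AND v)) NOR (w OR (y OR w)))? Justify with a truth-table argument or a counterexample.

No. Counterexample: with v=0, w=0, y=0, Expression 1 = 0 but Expression 2 = 1.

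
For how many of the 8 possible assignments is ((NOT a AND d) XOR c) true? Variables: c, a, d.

Satisfying assignments: (0,0,1), (1,0,0), (1,1,0), (1,1,1)
Count: 4 out of 8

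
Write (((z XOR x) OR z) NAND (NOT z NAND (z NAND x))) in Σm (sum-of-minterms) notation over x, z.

Σm(0, 2) = (NOT x AND NOT z) OR (x AND NOT z)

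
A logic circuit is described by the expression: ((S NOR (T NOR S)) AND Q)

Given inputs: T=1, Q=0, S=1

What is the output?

Substituting: ((1 NOR (1 NOR 1)) AND 0)
= 0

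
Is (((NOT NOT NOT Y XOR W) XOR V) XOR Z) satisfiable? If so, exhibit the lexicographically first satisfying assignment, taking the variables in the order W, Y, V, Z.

W=0, Y=0, V=0, Z=0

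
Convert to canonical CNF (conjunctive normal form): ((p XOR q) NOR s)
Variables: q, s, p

(q OR s OR NOT p) AND (q OR NOT s OR p) AND (q OR NOT s OR NOT p) AND (NOT q OR s OR p) AND (NOT q OR NOT s OR p) AND (NOT q OR NOT s OR NOT p)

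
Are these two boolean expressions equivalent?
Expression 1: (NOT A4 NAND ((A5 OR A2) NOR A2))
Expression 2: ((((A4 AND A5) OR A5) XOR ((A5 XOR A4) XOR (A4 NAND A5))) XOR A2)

No. Counterexample: with A5=0, A2=0, A4=0, Expression 1 = 0 but Expression 2 = 1.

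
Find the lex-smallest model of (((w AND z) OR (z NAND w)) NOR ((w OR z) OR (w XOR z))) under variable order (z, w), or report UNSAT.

UNSATISFIABLE - no assignment makes this expression true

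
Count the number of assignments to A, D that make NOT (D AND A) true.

Satisfying assignments: (0,0), (0,1), (1,0)
Count: 3 out of 4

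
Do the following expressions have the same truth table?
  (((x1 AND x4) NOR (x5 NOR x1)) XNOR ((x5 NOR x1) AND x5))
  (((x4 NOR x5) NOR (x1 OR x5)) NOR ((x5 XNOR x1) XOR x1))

No. Counterexample: with x1=0, x5=0, x4=0, Expression 1 = 1 but Expression 2 = 0.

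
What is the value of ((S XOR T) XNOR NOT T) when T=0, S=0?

Substituting: ((0 XOR 0) XNOR NOT 0)
= 0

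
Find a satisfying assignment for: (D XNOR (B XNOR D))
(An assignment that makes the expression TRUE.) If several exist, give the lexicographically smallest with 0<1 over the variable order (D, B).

D=0, B=1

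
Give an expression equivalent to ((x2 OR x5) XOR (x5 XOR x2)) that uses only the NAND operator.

((((x2 NAND x2) NAND (x5 NAND x5)) NAND (((x2 NAND x2) NAND (x5 NAND x5)) NAND ((x5 NAND (x5 NAND x2)) NAND (x2 NAND (x5 NAND x2))))) NAND (((x5 NAND (x5 NAND x2)) NAND (x2 NAND (x5 NAND x2))) NAND (((x2 NAND x2) NAND (x5 NAND x5)) NAND ((x5 NAND (x5 NAND x2)) NAND (x2 NAND (x5 NAND x2))))))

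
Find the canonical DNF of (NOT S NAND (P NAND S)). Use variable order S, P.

(S AND NOT P) OR (S AND P)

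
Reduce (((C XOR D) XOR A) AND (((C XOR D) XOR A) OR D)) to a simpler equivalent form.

By absorption (E AND (E OR v) = E):
= ((C XOR D) XOR A)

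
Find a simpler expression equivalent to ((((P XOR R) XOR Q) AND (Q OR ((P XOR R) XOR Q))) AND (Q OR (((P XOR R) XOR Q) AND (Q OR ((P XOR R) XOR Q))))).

By absorption (E AND (E OR v) = E) then absorption (E AND (E OR v) = E):
= ((P XOR R) XOR Q)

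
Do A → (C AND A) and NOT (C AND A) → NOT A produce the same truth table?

Yes, Contrapositive is always equivalent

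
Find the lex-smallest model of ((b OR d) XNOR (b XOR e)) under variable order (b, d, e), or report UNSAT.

b=0, d=0, e=0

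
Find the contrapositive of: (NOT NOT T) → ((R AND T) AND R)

Contrapositive: NOT ((R AND T) AND R) → NOT T
Note: A statement and its contrapositive are logically equivalent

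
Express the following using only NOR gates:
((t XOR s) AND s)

((((((t NOR s) NOR (t NOR s)) NOR ((t NOR s) NOR (t NOR s))) NOR ((((t NOR t) NOR (s NOR s)) NOR ((t NOR t) NOR (s NOR s))) NOR (((t NOR t) NOR (s NOR s)) NOR ((t NOR t) NOR (s NOR s))))) NOR ((((t NOR s) NOR (t NOR s)) NOR ((t NOR s) NOR (t NOR s))) NOR ((((t NOR t) NOR (s NOR s)) NOR ((t NOR t) NOR (s NOR s))) NOR (((t NOR t) NOR (s NOR s)) NOR ((t NOR t) NOR (s NOR s)))))) NOR (s NOR s))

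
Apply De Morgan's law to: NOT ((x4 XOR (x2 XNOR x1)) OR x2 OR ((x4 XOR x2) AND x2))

NOT (x4 XOR (x2 XNOR x1)) AND NOT x2 AND NOT ((x4 XOR x2) AND x2)
De Morgan's: NOT(OR of terms) = AND of negations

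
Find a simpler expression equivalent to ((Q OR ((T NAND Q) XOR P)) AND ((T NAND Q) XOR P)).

By absorption (E AND (E OR v) = E):
= ((T NAND Q) XOR P)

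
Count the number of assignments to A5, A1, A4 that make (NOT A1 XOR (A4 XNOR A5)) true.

Satisfying assignments: (0,0,1), (0,1,0), (1,0,0), (1,1,1)
Count: 4 out of 8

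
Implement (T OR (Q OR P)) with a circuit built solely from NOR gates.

((T NOR ((Q NOR P) NOR (Q NOR P))) NOR (T NOR ((Q NOR P) NOR (Q NOR P))))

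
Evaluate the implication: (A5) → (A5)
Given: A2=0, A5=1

Antecedent (A5) = 1; consequent (A5) = 1.
1 → 1 = 1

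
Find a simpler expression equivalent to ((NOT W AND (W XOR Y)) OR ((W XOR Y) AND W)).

By distribution ((E AND v) OR (E AND NOT v) = E):
= (W XOR Y)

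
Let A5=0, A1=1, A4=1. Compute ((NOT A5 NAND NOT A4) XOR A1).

Substituting: ((NOT 0 NAND NOT 1) XOR 1)
= 0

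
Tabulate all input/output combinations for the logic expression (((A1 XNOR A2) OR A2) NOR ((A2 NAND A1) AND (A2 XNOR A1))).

A2 | A1 | Output
----------------
0 | 0 | 0
0 | 1 | 1
1 | 0 | 0
1 | 1 | 0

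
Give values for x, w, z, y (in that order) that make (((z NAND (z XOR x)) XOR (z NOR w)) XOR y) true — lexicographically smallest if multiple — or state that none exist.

x=0, w=0, z=0, y=1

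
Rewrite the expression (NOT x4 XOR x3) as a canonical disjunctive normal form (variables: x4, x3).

(NOT x4 AND NOT x3) OR (x4 AND x3)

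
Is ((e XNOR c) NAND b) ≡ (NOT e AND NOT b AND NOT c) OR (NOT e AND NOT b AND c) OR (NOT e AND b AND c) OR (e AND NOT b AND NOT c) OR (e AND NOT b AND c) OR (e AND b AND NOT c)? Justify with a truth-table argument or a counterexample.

Yes, they are equivalent — the two output columns agree on all 8 assignments:
e | b | c | Expression 1 | Expression 2
---------------------------------------
0 | 0 | 0 | 1 | 1
0 | 0 | 1 | 1 | 1
0 | 1 | 0 | 0 | 0
0 | 1 | 1 | 1 | 1
1 | 0 | 0 | 1 | 1
1 | 0 | 1 | 1 | 1
1 | 1 | 0 | 1 | 1
1 | 1 | 1 | 0 | 0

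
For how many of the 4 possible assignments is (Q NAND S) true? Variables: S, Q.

Satisfying assignments: (0,0), (0,1), (1,0)
Count: 3 out of 4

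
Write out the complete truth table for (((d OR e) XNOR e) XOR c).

d | c | e | Output
------------------
0 | 0 | 0 | 1
0 | 0 | 1 | 1
0 | 1 | 0 | 0
0 | 1 | 1 | 0
1 | 0 | 0 | 0
1 | 0 | 1 | 1
1 | 1 | 0 | 1
1 | 1 | 1 | 0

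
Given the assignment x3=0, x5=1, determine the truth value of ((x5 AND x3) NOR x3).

Substituting: ((1 AND 0) NOR 0)
= 1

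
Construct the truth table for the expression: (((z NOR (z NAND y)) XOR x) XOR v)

x | z | v | y | Output
----------------------
0 | 0 | 0 | 0 | 0
0 | 0 | 0 | 1 | 0
0 | 0 | 1 | 0 | 1
0 | 0 | 1 | 1 | 1
0 | 1 | 0 | 0 | 0
0 | 1 | 0 | 1 | 0
0 | 1 | 1 | 0 | 1
0 | 1 | 1 | 1 | 1
1 | 0 | 0 | 0 | 1
1 | 0 | 0 | 1 | 1
1 | 0 | 1 | 0 | 0
1 | 0 | 1 | 1 | 0
1 | 1 | 0 | 0 | 1
1 | 1 | 0 | 1 | 1
1 | 1 | 1 | 0 | 0
1 | 1 | 1 | 1 | 0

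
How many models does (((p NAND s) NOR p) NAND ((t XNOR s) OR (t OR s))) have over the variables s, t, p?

Satisfying assignments: (0,0,0), (0,0,1), (0,1,0), (0,1,1), (1,0,0), (1,0,1), (1,1,0), (1,1,1)
Count: 8 out of 8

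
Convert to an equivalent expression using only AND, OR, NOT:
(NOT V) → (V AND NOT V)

V OR (V AND NOT V)
(Implication elimination: A → B = NOT A OR B)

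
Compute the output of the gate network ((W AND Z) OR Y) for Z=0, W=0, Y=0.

Substituting: ((0 AND 0) OR 0)
= 0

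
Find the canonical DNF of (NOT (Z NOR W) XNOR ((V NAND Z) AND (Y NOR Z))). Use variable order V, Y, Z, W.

(NOT V AND NOT Y AND NOT Z AND W) OR (NOT V AND Y AND NOT Z AND NOT W) OR (V AND NOT Y AND NOT Z AND W) OR (V AND Y AND NOT Z AND NOT W)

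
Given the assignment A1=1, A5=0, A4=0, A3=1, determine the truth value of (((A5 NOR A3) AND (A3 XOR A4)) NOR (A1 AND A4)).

Substituting: (((0 NOR 1) AND (1 XOR 0)) NOR (1 AND 0))
= 1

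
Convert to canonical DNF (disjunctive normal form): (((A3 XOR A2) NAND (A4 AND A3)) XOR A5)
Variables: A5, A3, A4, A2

(NOT A5 AND NOT A3 AND NOT A4 AND NOT A2) OR (NOT A5 AND NOT A3 AND NOT A4 AND A2) OR (NOT A5 AND NOT A3 AND A4 AND NOT A2) OR (NOT A5 AND NOT A3 AND A4 AND A2) OR (NOT A5 AND A3 AND NOT A4 AND NOT A2) OR (NOT A5 AND A3 AND NOT A4 AND A2) OR (NOT A5 AND A3 AND A4 AND A2) OR (A5 AND A3 AND A4 AND NOT A2)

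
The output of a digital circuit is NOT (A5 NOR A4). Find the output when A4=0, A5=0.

Substituting: NOT (0 NOR 0)
= 0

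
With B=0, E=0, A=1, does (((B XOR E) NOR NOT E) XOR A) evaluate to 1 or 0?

Substituting: (((0 XOR 0) NOR NOT 0) XOR 1)
= 1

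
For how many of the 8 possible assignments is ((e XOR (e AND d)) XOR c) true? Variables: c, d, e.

Satisfying assignments: (0,0,1), (1,0,0), (1,1,0), (1,1,1)
Count: 4 out of 8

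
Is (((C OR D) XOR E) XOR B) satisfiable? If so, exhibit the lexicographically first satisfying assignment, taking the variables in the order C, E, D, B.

C=0, E=0, D=0, B=1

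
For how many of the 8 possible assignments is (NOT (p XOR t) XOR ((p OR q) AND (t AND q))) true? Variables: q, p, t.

Satisfying assignments: (0,0,0), (0,1,1), (1,0,0), (1,0,1)
Count: 4 out of 8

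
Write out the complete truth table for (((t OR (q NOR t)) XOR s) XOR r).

s | q | t | r | Output
----------------------
0 | 0 | 0 | 0 | 1
0 | 0 | 0 | 1 | 0
0 | 0 | 1 | 0 | 1
0 | 0 | 1 | 1 | 0
0 | 1 | 0 | 0 | 0
0 | 1 | 0 | 1 | 1
0 | 1 | 1 | 0 | 1
0 | 1 | 1 | 1 | 0
1 | 0 | 0 | 0 | 0
1 | 0 | 0 | 1 | 1
1 | 0 | 1 | 0 | 0
1 | 0 | 1 | 1 | 1
1 | 1 | 0 | 0 | 1
1 | 1 | 0 | 1 | 0
1 | 1 | 1 | 0 | 0
1 | 1 | 1 | 1 | 1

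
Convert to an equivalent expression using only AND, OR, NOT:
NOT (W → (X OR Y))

W AND NOT (X OR Y)
(Negated implication: NOT(A → B) = A AND NOT B)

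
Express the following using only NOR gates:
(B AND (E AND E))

((B NOR B) NOR (((E NOR E) NOR (E NOR E)) NOR ((E NOR E) NOR (E NOR E))))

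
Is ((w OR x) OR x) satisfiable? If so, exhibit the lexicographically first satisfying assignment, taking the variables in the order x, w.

x=0, w=1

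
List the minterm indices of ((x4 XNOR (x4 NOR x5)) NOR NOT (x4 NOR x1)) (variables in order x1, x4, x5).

Σm(0) = (NOT x1 AND NOT x4 AND NOT x5)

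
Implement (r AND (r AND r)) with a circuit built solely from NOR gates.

((r NOR r) NOR (((r NOR r) NOR (r NOR r)) NOR ((r NOR r) NOR (r NOR r))))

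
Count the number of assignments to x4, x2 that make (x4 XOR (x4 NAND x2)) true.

Satisfying assignments: (0,0), (0,1), (1,1)
Count: 3 out of 4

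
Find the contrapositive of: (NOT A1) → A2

Contrapositive: NOT A2 → A1
Note: A statement and its contrapositive are logically equivalent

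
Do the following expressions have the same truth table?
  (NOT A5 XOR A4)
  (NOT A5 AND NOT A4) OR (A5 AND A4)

Yes, they are equivalent — the two output columns agree on all 4 assignments:
A5 | A4 | Expression 1 | Expression 2
-------------------------------------
0 | 0 | 1 | 1
0 | 1 | 0 | 0
1 | 0 | 0 | 0
1 | 1 | 1 | 1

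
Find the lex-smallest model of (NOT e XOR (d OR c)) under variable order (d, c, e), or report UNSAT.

d=0, c=0, e=0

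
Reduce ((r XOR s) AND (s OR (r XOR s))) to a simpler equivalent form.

By absorption (E AND (E OR v) = E):
= (r XOR s)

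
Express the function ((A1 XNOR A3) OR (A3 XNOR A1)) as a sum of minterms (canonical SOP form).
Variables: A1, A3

Σm(0, 3) = (NOT A1 AND NOT A3) OR (A1 AND A3)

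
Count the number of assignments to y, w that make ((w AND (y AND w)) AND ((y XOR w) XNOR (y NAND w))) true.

Satisfying assignments: (1,1)
Count: 1 out of 4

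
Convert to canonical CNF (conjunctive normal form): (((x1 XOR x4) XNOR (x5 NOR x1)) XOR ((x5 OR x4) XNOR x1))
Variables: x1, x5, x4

(x1 OR NOT x5 OR NOT x4) AND (NOT x1 OR x5 OR x4) AND (NOT x1 OR x5 OR NOT x4) AND (NOT x1 OR NOT x5 OR NOT x4)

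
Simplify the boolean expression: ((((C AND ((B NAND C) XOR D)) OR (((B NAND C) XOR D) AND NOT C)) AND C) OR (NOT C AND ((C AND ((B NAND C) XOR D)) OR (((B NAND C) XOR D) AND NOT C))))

By distribution ((E AND v) OR (E AND NOT v) = E) then distribution ((E AND v) OR (E AND NOT v) = E):
= ((B NAND C) XOR D)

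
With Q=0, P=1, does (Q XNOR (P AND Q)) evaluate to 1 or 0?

Substituting: (0 XNOR (1 AND 0))
= 1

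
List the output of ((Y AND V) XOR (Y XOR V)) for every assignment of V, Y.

V | Y | Output
--------------
0 | 0 | 0
0 | 1 | 1
1 | 0 | 1
1 | 1 | 1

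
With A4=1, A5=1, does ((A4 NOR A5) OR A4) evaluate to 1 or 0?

Substituting: ((1 NOR 1) OR 1)
= 1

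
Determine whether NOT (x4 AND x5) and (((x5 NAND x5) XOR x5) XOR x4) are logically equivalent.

No. Counterexample: with x4=1, x5=0, Expression 1 = 1 but Expression 2 = 0.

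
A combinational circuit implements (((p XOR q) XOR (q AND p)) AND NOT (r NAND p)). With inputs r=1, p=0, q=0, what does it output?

Substituting: (((0 XOR 0) XOR (0 AND 0)) AND NOT (1 NAND 0))
= 0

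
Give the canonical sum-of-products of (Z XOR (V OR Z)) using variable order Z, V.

Σm(1) = (NOT Z AND V)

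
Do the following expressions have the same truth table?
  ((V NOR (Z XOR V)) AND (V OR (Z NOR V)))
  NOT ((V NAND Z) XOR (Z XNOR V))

Yes, they are equivalent — the two output columns agree on all 4 assignments:
V | Z | Expression 1 | Expression 2
-----------------------------------
0 | 0 | 1 | 1
0 | 1 | 0 | 0
1 | 0 | 0 | 0
1 | 1 | 0 | 0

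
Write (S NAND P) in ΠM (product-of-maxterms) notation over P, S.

ΠM(3) = (NOT P OR NOT S)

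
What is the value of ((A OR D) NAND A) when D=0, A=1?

Substituting: ((1 OR 0) NAND 1)
= 0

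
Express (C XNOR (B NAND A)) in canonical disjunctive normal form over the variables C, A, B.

(NOT C AND A AND B) OR (C AND NOT A AND NOT B) OR (C AND NOT A AND B) OR (C AND A AND NOT B)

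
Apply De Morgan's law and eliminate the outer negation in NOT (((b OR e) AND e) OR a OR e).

NOT ((b OR e) AND e) AND NOT a AND NOT e
De Morgan's: NOT(OR of terms) = AND of negations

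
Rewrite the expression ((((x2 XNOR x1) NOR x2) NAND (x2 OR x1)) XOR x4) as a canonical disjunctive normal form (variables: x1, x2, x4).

(NOT x1 AND NOT x2 AND NOT x4) OR (NOT x1 AND x2 AND NOT x4) OR (x1 AND NOT x2 AND x4) OR (x1 AND x2 AND NOT x4)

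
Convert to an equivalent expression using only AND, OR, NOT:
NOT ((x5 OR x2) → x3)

(x5 OR x2) AND NOT x3
(Negated implication: NOT(A → B) = A AND NOT B)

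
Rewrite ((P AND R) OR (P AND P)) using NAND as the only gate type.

((((P NAND R) NAND (P NAND R)) NAND ((P NAND R) NAND (P NAND R))) NAND (((P NAND P) NAND (P NAND P)) NAND ((P NAND P) NAND (P NAND P))))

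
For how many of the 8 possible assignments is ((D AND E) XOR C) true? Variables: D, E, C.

Satisfying assignments: (0,0,1), (0,1,1), (1,0,1), (1,1,0)
Count: 4 out of 8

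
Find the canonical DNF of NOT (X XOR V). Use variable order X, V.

(NOT X AND NOT V) OR (X AND V)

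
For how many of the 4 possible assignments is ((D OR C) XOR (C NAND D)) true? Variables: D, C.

Satisfying assignments: (0,0), (1,1)
Count: 2 out of 4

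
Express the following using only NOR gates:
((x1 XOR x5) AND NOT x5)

((((((x1 NOR x5) NOR (x1 NOR x5)) NOR ((x1 NOR x5) NOR (x1 NOR x5))) NOR ((((x1 NOR x1) NOR (x5 NOR x5)) NOR ((x1 NOR x1) NOR (x5 NOR x5))) NOR (((x1 NOR x1) NOR (x5 NOR x5)) NOR ((x1 NOR x1) NOR (x5 NOR x5))))) NOR ((((x1 NOR x5) NOR (x1 NOR x5)) NOR ((x1 NOR x5) NOR (x1 NOR x5))) NOR ((((x1 NOR x1) NOR (x5 NOR x5)) NOR ((x1 NOR x1) NOR (x5 NOR x5))) NOR (((x1 NOR x1) NOR (x5 NOR x5)) NOR ((x1 NOR x1) NOR (x5 NOR x5)))))) NOR ((x5 NOR x5) NOR (x5 NOR x5)))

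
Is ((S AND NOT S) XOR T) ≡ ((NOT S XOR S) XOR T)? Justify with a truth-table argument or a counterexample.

No. Counterexample: with T=0, S=0, Expression 1 = 0 but Expression 2 = 1.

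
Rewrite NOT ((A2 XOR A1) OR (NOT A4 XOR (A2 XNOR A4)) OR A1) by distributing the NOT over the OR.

NOT (A2 XOR A1) AND NOT (NOT A4 XOR (A2 XNOR A4)) AND NOT A1
De Morgan's: NOT(OR of terms) = AND of negations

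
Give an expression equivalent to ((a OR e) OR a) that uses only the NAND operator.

((((a NAND a) NAND (e NAND e)) NAND ((a NAND a) NAND (e NAND e))) NAND (a NAND a))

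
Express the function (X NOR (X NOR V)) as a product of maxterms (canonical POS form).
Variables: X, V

ΠM(0, 2, 3) = (X OR V) AND (NOT X OR V) AND (NOT X OR NOT V)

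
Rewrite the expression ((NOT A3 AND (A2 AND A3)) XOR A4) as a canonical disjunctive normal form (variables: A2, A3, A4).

(NOT A2 AND NOT A3 AND A4) OR (NOT A2 AND A3 AND A4) OR (A2 AND NOT A3 AND A4) OR (A2 AND A3 AND A4)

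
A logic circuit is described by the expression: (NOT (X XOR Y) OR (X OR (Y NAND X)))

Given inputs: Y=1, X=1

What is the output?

Substituting: (NOT (1 XOR 1) OR (1 OR (1 NAND 1)))
= 1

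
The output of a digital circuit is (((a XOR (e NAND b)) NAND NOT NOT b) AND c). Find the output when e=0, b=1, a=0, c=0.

Substituting: (((0 XOR (0 NAND 1)) NAND NOT NOT 1) AND 0)
= 0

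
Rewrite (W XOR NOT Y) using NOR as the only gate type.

((((W NOR (Y NOR Y)) NOR (W NOR (Y NOR Y))) NOR ((W NOR (Y NOR Y)) NOR (W NOR (Y NOR Y)))) NOR ((((W NOR W) NOR ((Y NOR Y) NOR (Y NOR Y))) NOR ((W NOR W) NOR ((Y NOR Y) NOR (Y NOR Y)))) NOR (((W NOR W) NOR ((Y NOR Y) NOR (Y NOR Y))) NOR ((W NOR W) NOR ((Y NOR Y) NOR (Y NOR Y))))))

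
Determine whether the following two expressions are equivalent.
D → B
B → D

No, Converse is not equivalent to original (counterexample: B=0, D=1)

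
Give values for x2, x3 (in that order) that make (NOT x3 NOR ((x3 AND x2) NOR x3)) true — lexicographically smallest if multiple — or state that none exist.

x2=0, x3=1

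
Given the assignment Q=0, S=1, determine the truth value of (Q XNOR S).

Substituting: (0 XNOR 1)
= 0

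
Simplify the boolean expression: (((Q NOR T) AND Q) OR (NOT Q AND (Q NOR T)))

By distribution ((E AND v) OR (E AND NOT v) = E):
= (Q NOR T)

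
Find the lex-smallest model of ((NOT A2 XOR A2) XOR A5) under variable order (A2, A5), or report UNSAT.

A2=0, A5=0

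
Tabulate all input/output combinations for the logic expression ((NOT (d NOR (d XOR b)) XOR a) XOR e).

b | a | e | d | Output
----------------------
0 | 0 | 0 | 0 | 0
0 | 0 | 0 | 1 | 1
0 | 0 | 1 | 0 | 1
0 | 0 | 1 | 1 | 0
0 | 1 | 0 | 0 | 1
0 | 1 | 0 | 1 | 0
0 | 1 | 1 | 0 | 0
0 | 1 | 1 | 1 | 1
1 | 0 | 0 | 0 | 1
1 | 0 | 0 | 1 | 1
1 | 0 | 1 | 0 | 0
1 | 0 | 1 | 1 | 0
1 | 1 | 0 | 0 | 0
1 | 1 | 0 | 1 | 0
1 | 1 | 1 | 0 | 1
1 | 1 | 1 | 1 | 1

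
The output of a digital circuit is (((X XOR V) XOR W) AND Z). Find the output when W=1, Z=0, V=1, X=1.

Substituting: (((1 XOR 1) XOR 1) AND 0)
= 0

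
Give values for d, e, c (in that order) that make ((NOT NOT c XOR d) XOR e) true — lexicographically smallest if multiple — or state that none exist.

d=0, e=0, c=1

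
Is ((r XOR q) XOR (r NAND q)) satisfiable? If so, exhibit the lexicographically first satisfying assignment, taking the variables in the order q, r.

q=0, r=0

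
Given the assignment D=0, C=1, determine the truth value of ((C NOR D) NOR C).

Substituting: ((1 NOR 0) NOR 1)
= 0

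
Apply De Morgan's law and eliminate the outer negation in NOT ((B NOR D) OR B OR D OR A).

NOT (B NOR D) AND NOT B AND NOT D AND NOT A
De Morgan's: NOT(OR of terms) = AND of negations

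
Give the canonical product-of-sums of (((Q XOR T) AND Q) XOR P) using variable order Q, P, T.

ΠM(0, 1, 5, 6) = (Q OR P OR T) AND (Q OR P OR NOT T) AND (NOT Q OR P OR NOT T) AND (NOT Q OR NOT P OR T)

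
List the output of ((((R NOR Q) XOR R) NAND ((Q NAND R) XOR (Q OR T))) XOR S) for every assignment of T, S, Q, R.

T | S | Q | R | Output
----------------------
0 | 0 | 0 | 0 | 0
0 | 0 | 0 | 1 | 0
0 | 0 | 1 | 0 | 1
0 | 0 | 1 | 1 | 0
0 | 1 | 0 | 0 | 1
0 | 1 | 0 | 1 | 1
0 | 1 | 1 | 0 | 0
0 | 1 | 1 | 1 | 1
1 | 0 | 0 | 0 | 1
1 | 0 | 0 | 1 | 1
1 | 0 | 1 | 0 | 1
1 | 0 | 1 | 1 | 0
1 | 1 | 0 | 0 | 0
1 | 1 | 0 | 1 | 0
1 | 1 | 1 | 0 | 0
1 | 1 | 1 | 1 | 1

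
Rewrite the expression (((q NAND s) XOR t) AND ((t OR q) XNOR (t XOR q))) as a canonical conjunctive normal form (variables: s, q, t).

(s OR q OR NOT t) AND (s OR NOT q OR NOT t) AND (NOT s OR q OR NOT t) AND (NOT s OR NOT q OR t) AND (NOT s OR NOT q OR NOT t)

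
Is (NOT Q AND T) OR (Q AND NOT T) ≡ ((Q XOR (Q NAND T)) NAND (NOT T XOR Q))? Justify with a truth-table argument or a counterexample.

Yes, they are equivalent — the two output columns agree on all 4 assignments:
Q | T | Expression 1 | Expression 2
-----------------------------------
0 | 0 | 0 | 0
0 | 1 | 1 | 1
1 | 0 | 1 | 1
1 | 1 | 0 | 0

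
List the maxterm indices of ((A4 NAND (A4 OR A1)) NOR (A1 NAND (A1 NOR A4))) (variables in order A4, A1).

ΠM(0, 1, 2, 3) = (A4 OR A1) AND (A4 OR NOT A1) AND (NOT A4 OR A1) AND (NOT A4 OR NOT A1)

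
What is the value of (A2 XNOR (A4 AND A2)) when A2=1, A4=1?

Substituting: (1 XNOR (1 AND 1))
= 1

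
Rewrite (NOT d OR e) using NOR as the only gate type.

(((d NOR d) NOR e) NOR ((d NOR d) NOR e))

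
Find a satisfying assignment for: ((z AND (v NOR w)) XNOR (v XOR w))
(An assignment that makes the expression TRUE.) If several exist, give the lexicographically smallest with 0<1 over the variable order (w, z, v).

w=0, z=0, v=0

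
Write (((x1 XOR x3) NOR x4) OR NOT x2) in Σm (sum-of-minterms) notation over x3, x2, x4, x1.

Σm(0, 1, 2, 3, 4, 8, 9, 10, 11, 13) = (NOT x3 AND NOT x2 AND NOT x4 AND NOT x1) OR (NOT x3 AND NOT x2 AND NOT x4 AND x1) OR (NOT x3 AND NOT x2 AND x4 AND NOT x1) OR (NOT x3 AND NOT x2 AND x4 AND x1) OR (NOT x3 AND x2 AND NOT x4 AND NOT x1) OR (x3 AND NOT x2 AND NOT x4 AND NOT x1) OR (x3 AND NOT x2 AND NOT x4 AND x1) OR (x3 AND NOT x2 AND x4 AND NOT x1) OR (x3 AND NOT x2 AND x4 AND x1) OR (x3 AND x2 AND NOT x4 AND x1)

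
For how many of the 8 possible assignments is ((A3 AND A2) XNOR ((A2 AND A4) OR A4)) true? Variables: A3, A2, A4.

Satisfying assignments: (0,0,0), (0,1,0), (1,0,0), (1,1,1)
Count: 4 out of 8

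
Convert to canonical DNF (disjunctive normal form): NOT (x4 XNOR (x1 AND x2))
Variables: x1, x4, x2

(NOT x1 AND x4 AND NOT x2) OR (NOT x1 AND x4 AND x2) OR (x1 AND NOT x4 AND x2) OR (x1 AND x4 AND NOT x2)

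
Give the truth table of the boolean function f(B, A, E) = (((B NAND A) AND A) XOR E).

B | A | E | Output
------------------
0 | 0 | 0 | 0
0 | 0 | 1 | 1
0 | 1 | 0 | 1
0 | 1 | 1 | 0
1 | 0 | 0 | 0
1 | 0 | 1 | 1
1 | 1 | 0 | 0
1 | 1 | 1 | 1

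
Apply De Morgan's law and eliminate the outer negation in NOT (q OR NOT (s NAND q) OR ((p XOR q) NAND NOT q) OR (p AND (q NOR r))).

NOT q AND (s NAND q) AND NOT ((p XOR q) NAND NOT q) AND NOT (p AND (q NOR r))
De Morgan's: NOT(OR of terms) = AND of negations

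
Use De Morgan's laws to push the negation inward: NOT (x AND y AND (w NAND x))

NOT x OR NOT y OR NOT (w NAND x)
De Morgan's: NOT(AND of terms) = OR of negations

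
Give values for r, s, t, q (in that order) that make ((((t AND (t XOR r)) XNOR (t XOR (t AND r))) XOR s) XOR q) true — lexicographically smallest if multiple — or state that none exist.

r=0, s=0, t=0, q=0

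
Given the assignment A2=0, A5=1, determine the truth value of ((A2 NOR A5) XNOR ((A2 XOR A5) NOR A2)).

Substituting: ((0 NOR 1) XNOR ((0 XOR 1) NOR 0))
= 1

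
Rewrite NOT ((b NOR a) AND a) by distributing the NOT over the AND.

NOT (b NOR a) OR NOT a
De Morgan's: NOT(AND of terms) = OR of negations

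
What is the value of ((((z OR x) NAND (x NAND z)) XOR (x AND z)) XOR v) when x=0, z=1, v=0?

Substituting: ((((1 OR 0) NAND (0 NAND 1)) XOR (0 AND 1)) XOR 0)
= 0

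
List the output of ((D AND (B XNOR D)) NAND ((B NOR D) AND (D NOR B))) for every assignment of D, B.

D | B | Output
--------------
0 | 0 | 1
0 | 1 | 1
1 | 0 | 1
1 | 1 | 1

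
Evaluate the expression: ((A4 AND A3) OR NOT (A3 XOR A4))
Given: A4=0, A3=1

Substituting: ((0 AND 1) OR NOT (1 XOR 0))
= 0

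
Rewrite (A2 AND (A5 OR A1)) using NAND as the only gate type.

((A2 NAND ((A5 NAND A5) NAND (A1 NAND A1))) NAND (A2 NAND ((A5 NAND A5) NAND (A1 NAND A1))))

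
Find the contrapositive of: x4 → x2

Contrapositive: NOT x2 → NOT x4
Note: A statement and its contrapositive are logically equivalent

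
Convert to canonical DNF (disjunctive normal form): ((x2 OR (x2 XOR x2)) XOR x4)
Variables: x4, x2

(NOT x4 AND x2) OR (x4 AND NOT x2)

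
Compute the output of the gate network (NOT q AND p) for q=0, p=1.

Substituting: (NOT 0 AND 1)
= 1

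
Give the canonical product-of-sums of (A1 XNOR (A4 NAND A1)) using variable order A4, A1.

ΠM(0, 2, 3) = (A4 OR A1) AND (NOT A4 OR A1) AND (NOT A4 OR NOT A1)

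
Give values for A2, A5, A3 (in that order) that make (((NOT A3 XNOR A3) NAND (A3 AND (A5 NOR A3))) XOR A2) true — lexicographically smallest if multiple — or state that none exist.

A2=0, A5=0, A3=0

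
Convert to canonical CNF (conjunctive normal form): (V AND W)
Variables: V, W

(V OR W) AND (V OR NOT W) AND (NOT V OR W)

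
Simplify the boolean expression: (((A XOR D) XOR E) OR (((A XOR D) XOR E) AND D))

By absorption (E OR (E AND v) = E):
= ((A XOR D) XOR E)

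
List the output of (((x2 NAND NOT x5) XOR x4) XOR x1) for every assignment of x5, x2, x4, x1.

x5 | x2 | x4 | x1 | Output
--------------------------
0 | 0 | 0 | 0 | 1
0 | 0 | 0 | 1 | 0
0 | 0 | 1 | 0 | 0
0 | 0 | 1 | 1 | 1
0 | 1 | 0 | 0 | 0
0 | 1 | 0 | 1 | 1
0 | 1 | 1 | 0 | 1
0 | 1 | 1 | 1 | 0
1 | 0 | 0 | 0 | 1
1 | 0 | 0 | 1 | 0
1 | 0 | 1 | 0 | 0
1 | 0 | 1 | 1 | 1
1 | 1 | 0 | 0 | 1
1 | 1 | 0 | 1 | 0
1 | 1 | 1 | 0 | 0
1 | 1 | 1 | 1 | 1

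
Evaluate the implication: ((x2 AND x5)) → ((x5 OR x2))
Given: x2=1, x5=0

Antecedent ((x2 AND x5)) = 0; consequent ((x5 OR x2)) = 1.
0 → 1 = 1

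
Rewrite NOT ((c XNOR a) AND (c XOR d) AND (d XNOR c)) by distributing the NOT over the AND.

NOT (c XNOR a) OR NOT (c XOR d) OR NOT (d XNOR c)
De Morgan's: NOT(AND of terms) = OR of negations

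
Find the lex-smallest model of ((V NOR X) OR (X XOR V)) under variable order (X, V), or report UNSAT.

X=0, V=0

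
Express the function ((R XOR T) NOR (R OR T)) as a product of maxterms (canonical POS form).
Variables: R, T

ΠM(1, 2, 3) = (R OR NOT T) AND (NOT R OR T) AND (NOT R OR NOT T)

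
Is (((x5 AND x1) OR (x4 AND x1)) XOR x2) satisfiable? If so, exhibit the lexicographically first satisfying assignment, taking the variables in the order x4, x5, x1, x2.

x4=0, x5=0, x1=0, x2=1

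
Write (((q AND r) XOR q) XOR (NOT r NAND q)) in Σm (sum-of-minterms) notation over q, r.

Σm(0, 1, 2, 3) = (NOT q AND NOT r) OR (NOT q AND r) OR (q AND NOT r) OR (q AND r)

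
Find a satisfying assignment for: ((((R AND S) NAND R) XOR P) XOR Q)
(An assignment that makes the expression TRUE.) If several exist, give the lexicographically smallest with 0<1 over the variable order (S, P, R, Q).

S=0, P=0, R=0, Q=0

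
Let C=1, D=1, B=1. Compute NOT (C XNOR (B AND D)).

Substituting: NOT (1 XNOR (1 AND 1))
= 0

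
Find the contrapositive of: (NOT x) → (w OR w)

Contrapositive: NOT (w OR w) → x
Note: A statement and its contrapositive are logically equivalent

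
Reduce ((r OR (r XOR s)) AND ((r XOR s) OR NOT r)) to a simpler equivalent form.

By distribution ((E OR v) AND (E OR NOT v) = E):
= (r XOR s)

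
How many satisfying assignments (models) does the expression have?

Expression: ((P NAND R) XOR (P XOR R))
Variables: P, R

Satisfying assignments: (0,0)
Count: 1 out of 4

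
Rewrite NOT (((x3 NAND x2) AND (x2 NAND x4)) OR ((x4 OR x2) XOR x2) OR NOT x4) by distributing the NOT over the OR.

NOT ((x3 NAND x2) AND (x2 NAND x4)) AND NOT ((x4 OR x2) XOR x2) AND x4
De Morgan's: NOT(OR of terms) = AND of negations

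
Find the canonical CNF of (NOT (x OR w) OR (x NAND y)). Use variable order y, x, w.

(NOT y OR NOT x OR w) AND (NOT y OR NOT x OR NOT w)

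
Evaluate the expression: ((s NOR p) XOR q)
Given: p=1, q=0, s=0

Substituting: ((0 NOR 1) XOR 0)
= 0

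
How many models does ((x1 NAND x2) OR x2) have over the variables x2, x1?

Satisfying assignments: (0,0), (0,1), (1,0), (1,1)
Count: 4 out of 4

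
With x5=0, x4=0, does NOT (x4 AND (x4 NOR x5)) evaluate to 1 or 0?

Substituting: NOT (0 AND (0 NOR 0))
= 1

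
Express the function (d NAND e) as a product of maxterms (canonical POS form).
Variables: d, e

ΠM(3) = (NOT d OR NOT e)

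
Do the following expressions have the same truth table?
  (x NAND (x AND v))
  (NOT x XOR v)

No. Counterexample: with x=0, v=1, Expression 1 = 1 but Expression 2 = 0.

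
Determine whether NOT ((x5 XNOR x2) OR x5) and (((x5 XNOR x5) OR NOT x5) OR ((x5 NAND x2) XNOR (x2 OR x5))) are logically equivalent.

No. Counterexample: with x2=0, x5=0, Expression 1 = 0 but Expression 2 = 1.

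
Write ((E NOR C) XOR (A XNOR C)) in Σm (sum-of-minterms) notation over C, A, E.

Σm(1, 2, 6, 7) = (NOT C AND NOT A AND E) OR (NOT C AND A AND NOT E) OR (C AND A AND NOT E) OR (C AND A AND E)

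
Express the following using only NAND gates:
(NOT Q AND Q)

(((Q NAND Q) NAND Q) NAND ((Q NAND Q) NAND Q))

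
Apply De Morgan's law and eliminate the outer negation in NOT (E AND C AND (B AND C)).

NOT E OR NOT C OR NOT (B AND C)
De Morgan's: NOT(AND of terms) = OR of negations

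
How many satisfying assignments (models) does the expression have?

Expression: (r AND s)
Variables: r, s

Satisfying assignments: (1,1)
Count: 1 out of 4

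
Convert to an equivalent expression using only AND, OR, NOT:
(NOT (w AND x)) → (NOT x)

(w AND x) OR (NOT x)
(Implication elimination: A → B = NOT A OR B)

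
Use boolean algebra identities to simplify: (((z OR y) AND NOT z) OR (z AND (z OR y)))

By distribution ((E AND v) OR (E AND NOT v) = E):
= (z OR y)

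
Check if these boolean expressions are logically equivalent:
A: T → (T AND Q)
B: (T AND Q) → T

No, Converse is not equivalent to original (counterexample: T=1, Q=0)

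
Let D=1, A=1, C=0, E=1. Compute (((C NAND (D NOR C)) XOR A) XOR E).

Substituting: (((0 NAND (1 NOR 0)) XOR 1) XOR 1)
= 1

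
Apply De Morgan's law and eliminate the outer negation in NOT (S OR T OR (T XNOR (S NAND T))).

NOT S AND NOT T AND NOT (T XNOR (S NAND T))
De Morgan's: NOT(OR of terms) = AND of negations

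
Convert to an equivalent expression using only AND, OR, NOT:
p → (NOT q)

NOT p OR (NOT q)
(Implication elimination: A → B = NOT A OR B)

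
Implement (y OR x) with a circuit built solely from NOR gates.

((y NOR x) NOR (y NOR x))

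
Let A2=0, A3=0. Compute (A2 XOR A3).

Substituting: (0 XOR 0)
= 0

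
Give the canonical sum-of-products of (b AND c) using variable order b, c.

Σm(3) = (b AND c)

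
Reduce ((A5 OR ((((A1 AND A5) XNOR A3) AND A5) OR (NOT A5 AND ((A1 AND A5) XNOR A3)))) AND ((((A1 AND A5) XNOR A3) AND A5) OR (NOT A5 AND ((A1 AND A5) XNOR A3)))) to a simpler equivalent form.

By absorption (E AND (E OR v) = E) then distribution ((E AND v) OR (E AND NOT v) = E):
= ((A1 AND A5) XNOR A3)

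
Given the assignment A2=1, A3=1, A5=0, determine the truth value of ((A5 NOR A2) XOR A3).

Substituting: ((0 NOR 1) XOR 1)
= 1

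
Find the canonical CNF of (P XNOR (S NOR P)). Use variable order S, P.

(S OR P) AND (S OR NOT P) AND (NOT S OR NOT P)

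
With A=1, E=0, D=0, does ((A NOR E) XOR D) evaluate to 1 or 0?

Substituting: ((1 NOR 0) XOR 0)
= 0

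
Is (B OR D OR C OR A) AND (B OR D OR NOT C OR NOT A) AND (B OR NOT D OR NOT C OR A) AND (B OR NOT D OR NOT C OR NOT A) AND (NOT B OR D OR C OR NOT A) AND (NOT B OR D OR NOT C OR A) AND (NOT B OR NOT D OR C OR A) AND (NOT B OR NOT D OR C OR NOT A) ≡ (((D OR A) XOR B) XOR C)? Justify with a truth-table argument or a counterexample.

Yes, they are equivalent — the two output columns agree on all 16 assignments:
B | D | C | A | Expression 1 | Expression 2
-------------------------------------------
0 | 0 | 0 | 0 | 0 | 0
0 | 0 | 0 | 1 | 1 | 1
0 | 0 | 1 | 0 | 1 | 1
0 | 0 | 1 | 1 | 0 | 0
0 | 1 | 0 | 0 | 1 | 1
0 | 1 | 0 | 1 | 1 | 1
0 | 1 | 1 | 0 | 0 | 0
0 | 1 | 1 | 1 | 0 | 0
1 | 0 | 0 | 0 | 1 | 1
1 | 0 | 0 | 1 | 0 | 0
1 | 0 | 1 | 0 | 0 | 0
1 | 0 | 1 | 1 | 1 | 1
1 | 1 | 0 | 0 | 0 | 0
1 | 1 | 0 | 1 | 0 | 0
1 | 1 | 1 | 0 | 1 | 1
1 | 1 | 1 | 1 | 1 | 1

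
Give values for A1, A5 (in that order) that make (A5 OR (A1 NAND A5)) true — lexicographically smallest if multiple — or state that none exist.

A1=0, A5=0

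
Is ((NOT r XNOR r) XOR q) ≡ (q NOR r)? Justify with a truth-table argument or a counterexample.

No. Counterexample: with r=0, q=0, Expression 1 = 0 but Expression 2 = 1.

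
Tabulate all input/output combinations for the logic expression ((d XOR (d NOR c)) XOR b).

b | c | d | Output
------------------
0 | 0 | 0 | 1
0 | 0 | 1 | 1
0 | 1 | 0 | 0
0 | 1 | 1 | 1
1 | 0 | 0 | 0
1 | 0 | 1 | 0
1 | 1 | 0 | 1
1 | 1 | 1 | 0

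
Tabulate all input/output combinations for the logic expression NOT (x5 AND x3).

x5 | x3 | Output
----------------
0 | 0 | 1
0 | 1 | 1
1 | 0 | 1
1 | 1 | 0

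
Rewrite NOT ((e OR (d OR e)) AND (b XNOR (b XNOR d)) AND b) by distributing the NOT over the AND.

NOT (e OR (d OR e)) OR NOT (b XNOR (b XNOR d)) OR NOT b
De Morgan's: NOT(AND of terms) = OR of negations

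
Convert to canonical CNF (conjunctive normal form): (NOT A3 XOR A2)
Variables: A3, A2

(A3 OR NOT A2) AND (NOT A3 OR A2)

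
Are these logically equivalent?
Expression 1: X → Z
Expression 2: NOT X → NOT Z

No, Inverse is not equivalent to original (counterexample: X=0, Z=1)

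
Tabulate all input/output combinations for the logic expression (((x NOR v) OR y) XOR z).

x | y | z | v | Output
----------------------
0 | 0 | 0 | 0 | 1
0 | 0 | 0 | 1 | 0
0 | 0 | 1 | 0 | 0
0 | 0 | 1 | 1 | 1
0 | 1 | 0 | 0 | 1
0 | 1 | 0 | 1 | 1
0 | 1 | 1 | 0 | 0
0 | 1 | 1 | 1 | 0
1 | 0 | 0 | 0 | 0
1 | 0 | 0 | 1 | 0
1 | 0 | 1 | 0 | 1
1 | 0 | 1 | 1 | 1
1 | 1 | 0 | 0 | 1
1 | 1 | 0 | 1 | 1
1 | 1 | 1 | 0 | 0
1 | 1 | 1 | 1 | 0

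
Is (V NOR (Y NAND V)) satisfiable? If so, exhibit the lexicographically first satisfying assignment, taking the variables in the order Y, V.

UNSATISFIABLE - no assignment makes this expression true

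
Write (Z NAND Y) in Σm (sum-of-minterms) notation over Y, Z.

Σm(0, 1, 2) = (NOT Y AND NOT Z) OR (NOT Y AND Z) OR (Y AND NOT Z)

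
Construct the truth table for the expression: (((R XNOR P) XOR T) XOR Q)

T | R | P | Q | Output
----------------------
0 | 0 | 0 | 0 | 1
0 | 0 | 0 | 1 | 0
0 | 0 | 1 | 0 | 0
0 | 0 | 1 | 1 | 1
0 | 1 | 0 | 0 | 0
0 | 1 | 0 | 1 | 1
0 | 1 | 1 | 0 | 1
0 | 1 | 1 | 1 | 0
1 | 0 | 0 | 0 | 0
1 | 0 | 0 | 1 | 1
1 | 0 | 1 | 0 | 1
1 | 0 | 1 | 1 | 0
1 | 1 | 0 | 0 | 1
1 | 1 | 0 | 1 | 0
1 | 1 | 1 | 0 | 0
1 | 1 | 1 | 1 | 1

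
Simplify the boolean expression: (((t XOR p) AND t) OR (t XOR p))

By absorption (E OR (E AND v) = E):
= (t XOR p)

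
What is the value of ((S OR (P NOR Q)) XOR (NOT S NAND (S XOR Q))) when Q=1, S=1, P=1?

Substituting: ((1 OR (1 NOR 1)) XOR (NOT 1 NAND (1 XOR 1)))
= 0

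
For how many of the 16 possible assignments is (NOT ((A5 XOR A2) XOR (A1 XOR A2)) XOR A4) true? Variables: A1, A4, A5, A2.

Satisfying assignments: (0,0,0,0), (0,0,0,1), (0,1,1,0), (0,1,1,1), (1,0,1,0), (1,0,1,1), (1,1,0,0), (1,1,0,1)
Count: 8 out of 16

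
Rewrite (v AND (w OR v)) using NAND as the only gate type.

((v NAND ((w NAND w) NAND (v NAND v))) NAND (v NAND ((w NAND w) NAND (v NAND v))))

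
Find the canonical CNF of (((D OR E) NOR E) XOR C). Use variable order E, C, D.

(E OR C OR NOT D) AND (E OR NOT C OR D) AND (NOT E OR C OR D) AND (NOT E OR C OR NOT D)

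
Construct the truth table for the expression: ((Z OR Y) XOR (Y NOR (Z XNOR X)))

Z | X | Y | Output
------------------
0 | 0 | 0 | 0
0 | 0 | 1 | 1
0 | 1 | 0 | 1
0 | 1 | 1 | 1
1 | 0 | 0 | 0
1 | 0 | 1 | 1
1 | 1 | 0 | 1
1 | 1 | 1 | 1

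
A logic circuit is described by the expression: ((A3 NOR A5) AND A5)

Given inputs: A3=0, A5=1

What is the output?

Substituting: ((0 NOR 1) AND 1)
= 0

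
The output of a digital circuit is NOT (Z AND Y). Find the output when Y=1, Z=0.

Substituting: NOT (0 AND 1)
= 1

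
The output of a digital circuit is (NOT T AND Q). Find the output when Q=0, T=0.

Substituting: (NOT 0 AND 0)
= 0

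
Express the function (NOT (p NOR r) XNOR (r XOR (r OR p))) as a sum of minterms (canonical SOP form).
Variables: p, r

Σm(0, 2) = (NOT p AND NOT r) OR (p AND NOT r)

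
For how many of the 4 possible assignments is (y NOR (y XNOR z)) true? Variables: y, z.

Satisfying assignments: (0,1)
Count: 1 out of 4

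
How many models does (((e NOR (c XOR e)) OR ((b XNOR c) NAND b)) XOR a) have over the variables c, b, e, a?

Satisfying assignments: (0,0,0,0), (0,0,1,0), (0,1,0,0), (0,1,1,0), (1,0,0,0), (1,0,1,0), (1,1,0,1), (1,1,1,1)
Count: 8 out of 16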